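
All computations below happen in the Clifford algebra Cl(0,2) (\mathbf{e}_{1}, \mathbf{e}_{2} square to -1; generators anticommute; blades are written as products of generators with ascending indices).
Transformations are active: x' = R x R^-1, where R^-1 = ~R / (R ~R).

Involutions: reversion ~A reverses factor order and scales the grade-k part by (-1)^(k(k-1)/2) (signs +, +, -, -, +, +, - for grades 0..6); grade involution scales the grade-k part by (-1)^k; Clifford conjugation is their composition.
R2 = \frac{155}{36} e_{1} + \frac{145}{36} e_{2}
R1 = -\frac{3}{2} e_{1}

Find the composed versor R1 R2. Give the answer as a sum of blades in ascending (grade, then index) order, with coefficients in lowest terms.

Distribute over the terms of R1 (each basis-blade product reordered to ascending indices, repeated generators contracted through their squares):
(-\frac{3}{2} e_{1}) R2 = \frac{155}{24} - \frac{145}{24} e_{1} e_{2}
Answer: \frac{155}{24} - \frac{145}{24} e_{1} e_{2}


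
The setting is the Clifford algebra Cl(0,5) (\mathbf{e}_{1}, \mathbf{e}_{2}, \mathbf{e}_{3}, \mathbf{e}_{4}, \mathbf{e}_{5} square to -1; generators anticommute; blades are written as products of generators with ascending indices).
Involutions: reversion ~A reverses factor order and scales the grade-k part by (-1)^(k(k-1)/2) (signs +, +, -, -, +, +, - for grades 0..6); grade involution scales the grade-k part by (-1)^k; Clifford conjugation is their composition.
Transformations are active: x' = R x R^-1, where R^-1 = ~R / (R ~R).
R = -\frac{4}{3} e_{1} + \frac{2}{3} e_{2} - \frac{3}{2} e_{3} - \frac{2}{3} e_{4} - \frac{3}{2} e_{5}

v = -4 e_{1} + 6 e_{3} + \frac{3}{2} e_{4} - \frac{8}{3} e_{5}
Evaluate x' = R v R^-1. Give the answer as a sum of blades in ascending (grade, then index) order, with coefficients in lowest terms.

~R = -\frac{4}{3} e_{1} + \frac{2}{3} e_{2} - \frac{3}{2} e_{3} - \frac{2}{3} e_{4} - \frac{3}{2} e_{5}, and R ~R = -\frac{43}{6}, so R^-1 = ~R / (-\frac{43}{6}).
R v = \frac{2}{3} + \frac{8}{3} e_{1} e_{2} - 14 e_{1} e_{3} - \frac{14}{3} e_{1} e_{4} - \frac{22}{9} e_{1} e_{5} + 4 e_{2} e_{3} + e_{2} e_{4} - \frac{16}{9} e_{2} e_{5} + \frac{7}{4} e_{3} e_{4} + 13 e_{3} e_{5} + \frac{145}{36} e_{4} e_{5}
Answer: \frac{548}{129} e_{1} - \frac{16}{129} e_{2} - \frac{246}{43} e_{3} - \frac{355}{258} e_{4} + \frac{380}{129} e_{5}


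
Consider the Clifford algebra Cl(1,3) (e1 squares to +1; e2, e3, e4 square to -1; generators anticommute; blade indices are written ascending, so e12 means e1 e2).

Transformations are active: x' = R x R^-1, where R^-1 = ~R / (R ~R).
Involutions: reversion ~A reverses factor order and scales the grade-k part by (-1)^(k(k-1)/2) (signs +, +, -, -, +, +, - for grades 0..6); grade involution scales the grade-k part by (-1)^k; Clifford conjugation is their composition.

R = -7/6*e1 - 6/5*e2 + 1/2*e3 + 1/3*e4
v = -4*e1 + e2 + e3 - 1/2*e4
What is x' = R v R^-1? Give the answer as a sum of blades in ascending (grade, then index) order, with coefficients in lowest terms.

~R = -7/6*e1 - 6/5*e2 + 1/2*e3 + 1/3*e4, and R ~R = -11/25, so R^-1 = ~R / (-11/25).
R v = 83/15 - 179/30*e12 + 5/6*e13 + 23/12*e14 - 17/10*e23 + 4/15*e24 - 7/12*e34
Answer: 3301/99*e1 + 321/11*e2 - 448/33*e3 - 1561/198*e4


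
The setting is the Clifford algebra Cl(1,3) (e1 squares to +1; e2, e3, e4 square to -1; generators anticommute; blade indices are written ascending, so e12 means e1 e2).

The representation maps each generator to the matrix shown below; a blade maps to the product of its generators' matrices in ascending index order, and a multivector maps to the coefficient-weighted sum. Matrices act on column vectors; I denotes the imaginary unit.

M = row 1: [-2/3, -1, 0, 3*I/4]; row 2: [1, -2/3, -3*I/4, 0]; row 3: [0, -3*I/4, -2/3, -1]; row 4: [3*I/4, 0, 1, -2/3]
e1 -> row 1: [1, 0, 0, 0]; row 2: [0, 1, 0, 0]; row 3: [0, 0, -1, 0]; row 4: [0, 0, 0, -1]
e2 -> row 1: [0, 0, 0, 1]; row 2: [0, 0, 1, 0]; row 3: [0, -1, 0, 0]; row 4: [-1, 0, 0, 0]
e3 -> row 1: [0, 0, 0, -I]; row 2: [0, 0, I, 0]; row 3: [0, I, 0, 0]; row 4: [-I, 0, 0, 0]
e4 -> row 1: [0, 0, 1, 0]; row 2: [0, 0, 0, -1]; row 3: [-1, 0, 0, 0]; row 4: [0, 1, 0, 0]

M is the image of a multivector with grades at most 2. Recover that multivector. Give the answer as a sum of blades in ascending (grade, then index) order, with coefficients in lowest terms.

Method: the blade images are trace-orthogonal — tr(rho(e_A) rho(e_B)^-1) = 4 if A = B and 0 otherwise — and rho(e_A)^-1 = (e_A)^2 * rho(e_A) with (e_A)^2 = +1 or -1, so the coefficient of e_A in the preimage is (e_A)^2 * tr(M rho(e_A))/4.
Nonzero projections over blades of grade <= 2: 1: (1)^2 = +1, tr(M 1) = -8/3, coefficient -2/3; e3: (e3)^2 = -1, tr(M rho(e3)) = 3, coefficient -3/4; e24: (e24)^2 = -1, tr(M rho(e24)) = 4, coefficient -1. Every other blade of grade <= 2 projects to 0.
Answer: -2/3 - 3/4*e3 - e24


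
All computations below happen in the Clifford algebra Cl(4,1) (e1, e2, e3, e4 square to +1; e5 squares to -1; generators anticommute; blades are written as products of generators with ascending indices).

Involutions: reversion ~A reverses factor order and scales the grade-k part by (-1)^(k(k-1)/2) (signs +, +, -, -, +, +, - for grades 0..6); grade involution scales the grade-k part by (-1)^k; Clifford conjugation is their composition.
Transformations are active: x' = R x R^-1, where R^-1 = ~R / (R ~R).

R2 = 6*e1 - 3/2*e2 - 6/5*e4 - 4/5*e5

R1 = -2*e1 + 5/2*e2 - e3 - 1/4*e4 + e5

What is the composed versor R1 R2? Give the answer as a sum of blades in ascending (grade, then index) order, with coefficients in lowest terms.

Distribute over the terms of R2 (each basis-blade product reordered to ascending indices, repeated generators contracted through their squares):
R1 (6*e1) = -12 - 15*e1 e2 + 6*e1 e3 + 3/2*e1 e4 - 6*e1 e5
R1 (-3/2*e2) = -15/4 + 3*e1 e2 - 3/2*e2 e3 - 3/8*e2 e4 + 3/2*e2 e5
R1 (-6/5*e4) = 3/10 + 12/5*e1 e4 - 3*e2 e4 + 6/5*e3 e4 + 6/5*e4 e5
R1 (-4/5*e5) = 4/5 + 8/5*e1 e5 - 2*e2 e5 + 4/5*e3 e5 + 1/5*e4 e5
Summing the partial products and collecting blades:
Answer: -293/20 - 12*e1 e2 + 6*e1 e3 + 39/10*e1 e4 - 22/5*e1 e5 - 3/2*e2 e3 - 27/8*e2 e4 - 1/2*e2 e5 + 6/5*e3 e4 + 4/5*e3 e5 + 7/5*e4 e5


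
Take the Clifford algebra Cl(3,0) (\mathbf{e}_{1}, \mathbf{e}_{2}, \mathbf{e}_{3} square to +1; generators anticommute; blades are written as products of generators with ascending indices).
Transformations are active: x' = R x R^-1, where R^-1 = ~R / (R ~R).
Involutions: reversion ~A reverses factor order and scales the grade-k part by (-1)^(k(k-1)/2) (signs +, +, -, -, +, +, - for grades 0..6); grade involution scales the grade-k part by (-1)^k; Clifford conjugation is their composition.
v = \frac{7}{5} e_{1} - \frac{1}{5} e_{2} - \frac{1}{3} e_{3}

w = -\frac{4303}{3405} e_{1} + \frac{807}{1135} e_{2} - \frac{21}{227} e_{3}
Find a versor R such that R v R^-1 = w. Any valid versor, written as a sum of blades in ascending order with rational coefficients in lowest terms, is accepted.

Take R = v + w = \frac{464}{3405} e_{1} + \frac{116}{227} e_{2} - \frac{290}{681} e_{3}. Because q(v) = q(w) = \frac{19}{9}, conjugation by R sends v exactly to w.
Answer: \frac{464}{3405} e_{1} + \frac{116}{227} e_{2} - \frac{290}{681} e_{3}


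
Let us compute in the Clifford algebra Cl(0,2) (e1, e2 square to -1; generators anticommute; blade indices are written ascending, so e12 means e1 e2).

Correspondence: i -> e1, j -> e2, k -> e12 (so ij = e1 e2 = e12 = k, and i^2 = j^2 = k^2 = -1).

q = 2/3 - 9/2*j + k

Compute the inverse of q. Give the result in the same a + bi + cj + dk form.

In blades: q = 2/3 - 9/2*e2 + e12.
With qbar = 2/3 + 9/2*e2 - e12 (scalar fixed, mapped units negated), q qbar = 781/36 (the sum of squared coefficients), so q^-1 = qbar / (781/36) = 24/781 + 162/781*e2 - 36/781*e12; translating back:
Answer: 24/781 + 162/781*j - 36/781*k


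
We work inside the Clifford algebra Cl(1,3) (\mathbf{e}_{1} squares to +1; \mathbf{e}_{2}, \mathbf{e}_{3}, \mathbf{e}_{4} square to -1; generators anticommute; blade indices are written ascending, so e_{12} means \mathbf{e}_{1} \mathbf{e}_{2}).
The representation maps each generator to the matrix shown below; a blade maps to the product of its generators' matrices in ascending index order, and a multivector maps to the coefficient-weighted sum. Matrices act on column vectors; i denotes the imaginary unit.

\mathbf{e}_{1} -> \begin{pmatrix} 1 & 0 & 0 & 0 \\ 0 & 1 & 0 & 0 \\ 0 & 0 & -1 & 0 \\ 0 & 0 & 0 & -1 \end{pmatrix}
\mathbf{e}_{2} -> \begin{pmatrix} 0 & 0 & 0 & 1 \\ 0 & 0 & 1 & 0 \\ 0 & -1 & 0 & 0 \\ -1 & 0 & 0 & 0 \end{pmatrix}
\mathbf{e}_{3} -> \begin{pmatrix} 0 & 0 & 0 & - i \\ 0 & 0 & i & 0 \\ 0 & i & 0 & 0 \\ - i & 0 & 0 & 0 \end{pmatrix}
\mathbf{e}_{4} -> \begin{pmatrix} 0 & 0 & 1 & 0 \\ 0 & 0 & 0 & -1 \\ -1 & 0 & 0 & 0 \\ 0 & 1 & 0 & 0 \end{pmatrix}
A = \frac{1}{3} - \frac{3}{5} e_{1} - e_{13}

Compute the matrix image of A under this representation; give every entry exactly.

Bivector images (products of the table entries): rho(e_{13}) = rho(\mathbf{e}_{1})rho(\mathbf{e}_{3}) = \begin{pmatrix} 0 & 0 & 0 & - i \\ 0 & 0 & i & 0 \\ 0 & - i & 0 & 0 \\ i & 0 & 0 & 0 \end{pmatrix}.
M = (\frac{1}{3})*1 + (-\frac{3}{5})*rho(e_{1}) + (-1)*rho(e_{13}), summed entrywise (1 is the identity matrix):
Answer: \begin{pmatrix} - \frac{4}{15} & 0 & 0 & i \\ 0 & - \frac{4}{15} & - i & 0 \\ 0 & i & \frac{14}{15} & 0 \\ - i & 0 & 0 & \frac{14}{15} \end{pmatrix}


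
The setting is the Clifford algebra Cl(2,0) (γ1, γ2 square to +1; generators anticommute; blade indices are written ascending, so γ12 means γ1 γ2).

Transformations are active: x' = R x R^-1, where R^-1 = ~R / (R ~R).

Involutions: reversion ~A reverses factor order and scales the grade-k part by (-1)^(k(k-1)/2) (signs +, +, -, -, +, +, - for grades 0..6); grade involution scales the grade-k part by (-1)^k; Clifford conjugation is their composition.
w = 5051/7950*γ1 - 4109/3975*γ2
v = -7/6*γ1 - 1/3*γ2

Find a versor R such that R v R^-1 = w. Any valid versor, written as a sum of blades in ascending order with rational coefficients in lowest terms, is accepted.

Reasoning: v^2 = w^2 = 53/36 since conjugation preserves the quadratic form; R = v + w = -704/1325*γ1 - 5434/3975*γ2 is then valid when invertible, keeping its own part and reversing (v - w)/2.
Answer: -704/1325*γ1 - 5434/3975*γ2


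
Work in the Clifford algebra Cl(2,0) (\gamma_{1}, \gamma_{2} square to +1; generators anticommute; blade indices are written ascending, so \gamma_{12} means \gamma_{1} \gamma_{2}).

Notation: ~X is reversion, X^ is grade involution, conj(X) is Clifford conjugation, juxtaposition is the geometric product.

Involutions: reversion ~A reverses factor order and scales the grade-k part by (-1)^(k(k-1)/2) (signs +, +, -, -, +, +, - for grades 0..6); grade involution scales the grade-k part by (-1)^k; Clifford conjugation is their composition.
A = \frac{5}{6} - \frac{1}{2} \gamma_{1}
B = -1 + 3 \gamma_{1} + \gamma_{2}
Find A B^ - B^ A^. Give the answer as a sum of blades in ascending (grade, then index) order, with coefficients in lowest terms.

first term: \frac{2}{3} - 2 \gamma_{1} - \frac{5}{6} \gamma_{2} + \frac{1}{2} \gamma_{12}
second term: -\frac{7}{3} - 3 \gamma_{1} - \frac{5}{6} \gamma_{2} + \frac{1}{2} \gamma_{12}
Answer: 3 + \gamma_{1}


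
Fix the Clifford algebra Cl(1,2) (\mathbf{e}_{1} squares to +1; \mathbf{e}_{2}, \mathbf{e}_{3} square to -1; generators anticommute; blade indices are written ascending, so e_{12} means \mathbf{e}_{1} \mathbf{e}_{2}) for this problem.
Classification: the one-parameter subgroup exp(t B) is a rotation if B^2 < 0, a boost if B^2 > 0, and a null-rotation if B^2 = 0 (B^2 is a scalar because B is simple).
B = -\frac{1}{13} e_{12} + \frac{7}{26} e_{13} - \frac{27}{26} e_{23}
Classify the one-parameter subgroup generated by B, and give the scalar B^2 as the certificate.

B^2 term by term: the squares give (-\frac{1}{13})^2*(e_{12})^2 + (\frac{7}{26})^2*(e_{13})^2 + (-\frac{27}{26})^2*(e_{23})^2 = \frac{1}{169}*(+1) + \frac{49}{676}*(+1) + \frac{729}{676}*(-1) = -1 (each basis 2-blade squares to minus the product of its generators' squares); cross terms between blades sharing an index anticommute and cancel. So B^2 = -1.
Answer: rotation, certificate B^2 = -1. The class reads off the invariant scalar -1 directly.


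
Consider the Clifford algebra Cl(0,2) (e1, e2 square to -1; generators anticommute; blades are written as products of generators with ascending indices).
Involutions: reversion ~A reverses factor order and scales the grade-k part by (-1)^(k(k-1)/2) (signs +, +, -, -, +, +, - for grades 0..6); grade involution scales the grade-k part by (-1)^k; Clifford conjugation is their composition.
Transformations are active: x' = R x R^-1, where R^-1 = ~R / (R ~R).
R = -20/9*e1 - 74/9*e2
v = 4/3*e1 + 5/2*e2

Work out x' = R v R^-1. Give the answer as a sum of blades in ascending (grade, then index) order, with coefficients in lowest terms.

~R = -20/9*e1 - 74/9*e2, and R ~R = -5876/81, so R^-1 = ~R / (-5876/81).
R v = 635/27 + 146/27*e1 e2
Answer: 158/1469*e1 + 24955/8814*e2


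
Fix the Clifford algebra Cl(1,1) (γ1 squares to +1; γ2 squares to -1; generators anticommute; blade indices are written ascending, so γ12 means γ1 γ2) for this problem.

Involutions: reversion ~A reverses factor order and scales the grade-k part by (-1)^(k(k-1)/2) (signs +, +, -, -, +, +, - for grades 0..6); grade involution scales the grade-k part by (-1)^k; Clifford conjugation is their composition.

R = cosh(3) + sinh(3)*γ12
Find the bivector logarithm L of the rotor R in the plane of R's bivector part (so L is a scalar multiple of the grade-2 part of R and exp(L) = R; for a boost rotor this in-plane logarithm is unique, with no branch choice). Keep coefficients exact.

The scalar part of R is cosh(3), which fixes the rapidity magnitude through cosh (cosh is even, so it cannot fix the sign — the bivector part carries that); dividing the bivector part by sinh of the rapidity gives the plane, and L = rapidity * plane, where the joint sign ambiguity of (rapidity, plane) cancels in the product.
Concretely: cosh(rapidity) = cosh(3) gives rapidity = ±3, and since rapidity/sinh(rapidity) is even the sign is immaterial: L = (rapidity/sinh(rapidity)) * <R>_2 = (3/sinh(3)) * <R>_2.
Answer: 3*γ12


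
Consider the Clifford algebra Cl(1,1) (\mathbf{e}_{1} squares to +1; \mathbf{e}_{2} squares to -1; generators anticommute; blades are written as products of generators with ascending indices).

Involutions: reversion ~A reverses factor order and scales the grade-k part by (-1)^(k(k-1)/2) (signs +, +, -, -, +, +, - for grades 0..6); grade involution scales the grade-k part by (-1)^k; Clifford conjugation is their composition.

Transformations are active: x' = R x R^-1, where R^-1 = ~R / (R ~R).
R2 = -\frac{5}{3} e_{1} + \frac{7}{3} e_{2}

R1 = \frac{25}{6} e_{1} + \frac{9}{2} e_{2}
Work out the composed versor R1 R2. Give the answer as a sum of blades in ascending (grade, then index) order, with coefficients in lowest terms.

Distribute over the terms of R1 (each basis-blade product reordered to ascending indices, repeated generators contracted through their squares):
(\frac{25}{6} e_{1}) R2 = -\frac{125}{18} + \frac{175}{18} e_{1} e_{2}
(\frac{9}{2} e_{2}) R2 = -\frac{21}{2} + \frac{15}{2} e_{1} e_{2}
Summing the partial products and collecting blades:
Answer: -\frac{157}{9} + \frac{155}{9} e_{1} e_{2}


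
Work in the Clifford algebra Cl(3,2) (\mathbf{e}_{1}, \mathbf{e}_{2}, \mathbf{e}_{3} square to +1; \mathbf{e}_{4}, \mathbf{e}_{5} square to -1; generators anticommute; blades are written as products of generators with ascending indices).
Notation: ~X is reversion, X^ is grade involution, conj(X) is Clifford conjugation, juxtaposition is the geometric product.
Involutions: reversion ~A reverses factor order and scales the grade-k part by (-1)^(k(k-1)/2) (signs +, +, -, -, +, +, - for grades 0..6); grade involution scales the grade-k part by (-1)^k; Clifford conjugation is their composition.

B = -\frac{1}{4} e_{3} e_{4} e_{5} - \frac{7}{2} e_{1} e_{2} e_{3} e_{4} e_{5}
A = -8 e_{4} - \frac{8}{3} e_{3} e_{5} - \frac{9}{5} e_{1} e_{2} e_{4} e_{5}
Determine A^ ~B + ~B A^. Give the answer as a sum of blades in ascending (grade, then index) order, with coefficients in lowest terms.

first term: \frac{63}{10} e_{3} + \frac{2}{3} e_{4} + 2 e_{3} e_{5} + \frac{9}{20} e_{1} e_{2} e_{3} - \frac{28}{3} e_{1} e_{2} e_{4} - 28 e_{1} e_{2} e_{3} e_{5}
second term: \frac{63}{10} e_{3} + \frac{2}{3} e_{4} + 2 e_{3} e_{5} + \frac{9}{20} e_{1} e_{2} e_{3} - \frac{28}{3} e_{1} e_{2} e_{4} - 28 e_{1} e_{2} e_{3} e_{5}
Answer: \frac{63}{5} e_{3} + \frac{4}{3} e_{4} + 4 e_{3} e_{5} + \frac{9}{10} e_{1} e_{2} e_{3} - \frac{56}{3} e_{1} e_{2} e_{4} - 56 e_{1} e_{2} e_{3} e_{5}


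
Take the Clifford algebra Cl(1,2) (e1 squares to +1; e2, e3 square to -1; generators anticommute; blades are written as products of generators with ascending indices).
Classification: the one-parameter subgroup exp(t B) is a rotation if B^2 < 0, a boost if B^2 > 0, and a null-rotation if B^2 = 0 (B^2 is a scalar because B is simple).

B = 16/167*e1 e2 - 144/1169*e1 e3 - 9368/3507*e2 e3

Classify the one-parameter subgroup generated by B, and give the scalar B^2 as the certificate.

B^2 term by term: the squares give (16/167)^2*(e1 e2)^2 + (-144/1169)^2*(e1 e3)^2 + (-9368/3507)^2*(e2 e3)^2 = 256/27889*(+1) + 20736/1366561*(+1) + 87759424/12299049*(-1) = -64/9 (each basis 2-blade squares to minus the product of its generators' squares); cross terms between blades sharing an index anticommute and cancel. So B^2 = -64/9.
Answer: rotation, certificate B^2 = -64/9. The scalar -64/9 is the complete invariant here: its sign names the subgroup type.


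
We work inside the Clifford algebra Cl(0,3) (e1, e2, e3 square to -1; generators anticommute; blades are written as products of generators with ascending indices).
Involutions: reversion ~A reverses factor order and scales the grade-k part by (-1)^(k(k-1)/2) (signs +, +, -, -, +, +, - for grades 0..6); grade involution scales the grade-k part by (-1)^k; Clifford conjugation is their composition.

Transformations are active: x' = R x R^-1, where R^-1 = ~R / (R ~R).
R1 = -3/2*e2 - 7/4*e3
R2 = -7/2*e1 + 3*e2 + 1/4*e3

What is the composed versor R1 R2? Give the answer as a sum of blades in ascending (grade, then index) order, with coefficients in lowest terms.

Distribute over the terms of R1 (each basis-blade product reordered to ascending indices, repeated generators contracted through their squares):
(-3/2*e2) R2 = 9/2 - 21/4*e1 e2 - 3/8*e2 e3
(-7/4*e3) R2 = 7/16 - 49/8*e1 e3 + 21/4*e2 e3
Summing the partial products and collecting blades:
Answer: 79/16 - 21/4*e1 e2 - 49/8*e1 e3 + 39/8*e2 e3


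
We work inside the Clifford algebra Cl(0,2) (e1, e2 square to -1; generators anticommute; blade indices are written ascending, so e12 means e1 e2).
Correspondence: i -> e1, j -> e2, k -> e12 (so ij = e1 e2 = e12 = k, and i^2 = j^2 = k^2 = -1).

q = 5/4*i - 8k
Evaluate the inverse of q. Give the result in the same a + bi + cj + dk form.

In blades: q = 5/4*e1 - 8*e12.
With qbar = -5/4*e1 + 8*e12 (scalar fixed, mapped units negated), q qbar = 1049/16 (the sum of squared coefficients), so q^-1 = qbar / (1049/16) = -20/1049*e1 + 128/1049*e12; translating back:
Answer: -20/1049*i + 128/1049*k


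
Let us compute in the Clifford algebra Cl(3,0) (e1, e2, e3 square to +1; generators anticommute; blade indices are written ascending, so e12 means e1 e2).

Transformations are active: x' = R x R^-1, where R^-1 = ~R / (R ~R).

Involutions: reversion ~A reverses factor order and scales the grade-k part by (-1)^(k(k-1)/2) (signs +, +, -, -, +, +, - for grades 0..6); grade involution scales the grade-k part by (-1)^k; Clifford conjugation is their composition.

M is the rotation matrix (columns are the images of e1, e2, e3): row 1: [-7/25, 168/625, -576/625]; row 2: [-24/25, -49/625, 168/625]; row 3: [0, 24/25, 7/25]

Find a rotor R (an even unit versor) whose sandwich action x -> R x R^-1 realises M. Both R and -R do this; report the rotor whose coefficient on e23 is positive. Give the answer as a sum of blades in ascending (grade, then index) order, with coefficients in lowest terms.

Method: write R = a + b12*e12 + b13*e13 + b23*e23 with a^2 + b12^2 + b13^2 + b23^2 = 1 (so R^-1 = ~R). Expanding the columns R e_j ~R gives tr M = 4a^2 - 1 and, from the antisymmetric part, M21 - M12 = -4a*b12, M13 - M31 = 4a*b13, M32 - M23 = -4a*b23.
Here tr M = -49/625, so a^2 = (1 + tr M)/4 = 144/625 and a = ±12/25. Taking a = 12/25: M21 - M12 = -768/625, M13 - M31 = -576/625, M32 - M23 = 432/625, giving b12 = 16/25, b13 = -12/25, b23 = -9/25, i.e. R = 12/25 + 16/25*e12 - 12/25*e13 - 9/25*e23.
Its e23 coefficient is negative, so report the other preimage -R.
Answer: -12/25 - 16/25*e12 + 12/25*e13 + 9/25*e23. Recall the cover is two-to-one: with M of trace -49/625, both preimages act alike, and the stated e23 sign chooses the sheet.


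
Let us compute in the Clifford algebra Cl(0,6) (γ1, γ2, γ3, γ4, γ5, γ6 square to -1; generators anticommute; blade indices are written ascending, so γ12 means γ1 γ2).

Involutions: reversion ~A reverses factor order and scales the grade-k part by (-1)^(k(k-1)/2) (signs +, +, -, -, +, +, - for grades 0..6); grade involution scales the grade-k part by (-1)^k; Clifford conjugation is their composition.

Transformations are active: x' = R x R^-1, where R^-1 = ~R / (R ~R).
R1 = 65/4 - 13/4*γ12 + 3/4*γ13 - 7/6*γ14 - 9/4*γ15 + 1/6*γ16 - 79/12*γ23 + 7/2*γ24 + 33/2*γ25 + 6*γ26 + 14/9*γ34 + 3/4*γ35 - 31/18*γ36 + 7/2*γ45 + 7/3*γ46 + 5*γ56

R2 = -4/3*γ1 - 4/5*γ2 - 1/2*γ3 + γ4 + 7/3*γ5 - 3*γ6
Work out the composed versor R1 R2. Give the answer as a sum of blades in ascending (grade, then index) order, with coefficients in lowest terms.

Distribute over the terms of R2 (each basis-blade product reordered to ascending indices, repeated generators contracted through their squares):
R1 (-4/3*γ1) = -65/3*γ1 + 13/3*γ2 - γ3 + 14/9*γ4 + 3*γ5 - 2/9*γ6 + 79/9*γ123 - 14/3*γ124 - 22*γ125 - 8*γ126 - 56/27*γ134 - γ135 + 62/27*γ136 - 14/3*γ145 - 28/9*γ146 - 20/3*γ156
R1 (-4/5*γ2) = -13/5*γ1 - 13*γ2 + 79/15*γ3 - 14/5*γ4 - 66/5*γ5 - 24/5*γ6 + 3/5*γ123 - 14/15*γ124 - 9/5*γ125 + 2/15*γ126 - 56/45*γ234 - 3/5*γ235 + 62/45*γ236 - 14/5*γ245 - 28/15*γ246 - 4*γ256
R1 (-1/2*γ3) = 3/8*γ1 - 79/24*γ2 - 65/8*γ3 - 7/9*γ4 - 3/8*γ5 + 31/36*γ6 + 13/8*γ123 - 7/12*γ134 - 9/8*γ135 + 1/12*γ136 + 7/4*γ234 + 33/4*γ235 + 3*γ236 - 7/4*γ345 - 7/6*γ346 - 5/2*γ356
R1 (γ4) = 7/6*γ1 - 7/2*γ2 - 14/9*γ3 + 65/4*γ4 + 7/2*γ5 + 7/3*γ6 - 13/4*γ124 + 3/4*γ134 + 9/4*γ145 - 1/6*γ146 - 79/12*γ234 - 33/2*γ245 - 6*γ246 - 3/4*γ345 + 31/18*γ346 + 5*γ456
R1 (7/3*γ5) = 21/4*γ1 - 77/2*γ2 - 7/4*γ3 - 49/6*γ4 + 455/12*γ5 + 35/3*γ6 - 91/12*γ125 + 7/4*γ135 - 49/18*γ145 - 7/18*γ156 - 553/36*γ235 + 49/6*γ245 - 14*γ256 + 98/27*γ345 + 217/54*γ356 - 49/9*γ456
R1 (-3*γ6) = 1/2*γ1 + 18*γ2 - 31/6*γ3 + 7*γ4 + 15*γ5 - 195/4*γ6 + 39/4*γ126 - 9/4*γ136 + 7/2*γ146 + 27/4*γ156 + 79/4*γ236 - 21/2*γ246 - 99/2*γ256 - 14/3*γ346 - 9/4*γ356 - 21/2*γ456
Summing the partial products and collecting blades:
Answer: -679/40*γ1 - 863/24*γ2 - 4439/360*γ3 + 2351/180*γ4 + 5501/120*γ5 - 1751/45*γ6 + 3961/360*γ123 - 177/20*γ124 - 1883/60*γ125 + 113/60*γ126 - 103/54*γ134 - 3/8*γ135 + 7/54*γ136 - 185/36*γ145 + 2/9*γ146 - 11/36*γ156 - 547/90*γ234 - 347/45*γ235 + 4343/180*γ236 - 167/15*γ245 - 551/30*γ246 - 135/2*γ256 + 61/54*γ345 - 37/9*γ346 - 79/108*γ356 - 197/18*γ456


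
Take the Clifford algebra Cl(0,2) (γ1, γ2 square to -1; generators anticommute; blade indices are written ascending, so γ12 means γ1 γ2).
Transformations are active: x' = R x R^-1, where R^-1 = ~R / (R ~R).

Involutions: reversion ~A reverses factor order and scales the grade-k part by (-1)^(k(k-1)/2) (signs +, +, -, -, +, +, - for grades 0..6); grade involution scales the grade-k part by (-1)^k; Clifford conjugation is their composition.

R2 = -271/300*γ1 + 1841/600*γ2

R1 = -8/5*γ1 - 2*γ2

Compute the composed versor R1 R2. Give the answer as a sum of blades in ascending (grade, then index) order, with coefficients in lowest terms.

Distribute over the terms of R1 (each basis-blade product reordered to ascending indices, repeated generators contracted through their squares):
(-8/5*γ1) R2 = -542/375 - 1841/375*γ12
(-2*γ2) R2 = 1841/300 - 271/150*γ12
Summing the partial products and collecting blades:
Answer: 7037/1500 - 1679/250*γ12


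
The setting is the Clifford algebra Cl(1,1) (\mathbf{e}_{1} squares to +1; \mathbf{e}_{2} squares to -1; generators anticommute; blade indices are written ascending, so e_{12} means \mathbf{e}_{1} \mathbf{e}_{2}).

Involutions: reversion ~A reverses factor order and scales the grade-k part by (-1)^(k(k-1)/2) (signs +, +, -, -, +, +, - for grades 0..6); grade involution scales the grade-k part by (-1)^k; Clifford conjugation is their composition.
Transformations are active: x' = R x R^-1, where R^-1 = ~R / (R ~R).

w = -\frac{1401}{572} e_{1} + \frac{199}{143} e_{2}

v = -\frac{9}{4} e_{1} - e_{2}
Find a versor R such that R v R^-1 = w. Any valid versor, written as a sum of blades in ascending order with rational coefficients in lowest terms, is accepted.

Why this works: both vectors square to \frac{65}{16}, so q(v) = q(w) and R = v + w = -\frac{672}{143} e_{1} + \frac{56}{143} e_{2} carries v to w — its own direction survives, the complement (v - w)/2 flips.
Answer: -\frac{672}{143} e_{1} + \frac{56}{143} e_{2}


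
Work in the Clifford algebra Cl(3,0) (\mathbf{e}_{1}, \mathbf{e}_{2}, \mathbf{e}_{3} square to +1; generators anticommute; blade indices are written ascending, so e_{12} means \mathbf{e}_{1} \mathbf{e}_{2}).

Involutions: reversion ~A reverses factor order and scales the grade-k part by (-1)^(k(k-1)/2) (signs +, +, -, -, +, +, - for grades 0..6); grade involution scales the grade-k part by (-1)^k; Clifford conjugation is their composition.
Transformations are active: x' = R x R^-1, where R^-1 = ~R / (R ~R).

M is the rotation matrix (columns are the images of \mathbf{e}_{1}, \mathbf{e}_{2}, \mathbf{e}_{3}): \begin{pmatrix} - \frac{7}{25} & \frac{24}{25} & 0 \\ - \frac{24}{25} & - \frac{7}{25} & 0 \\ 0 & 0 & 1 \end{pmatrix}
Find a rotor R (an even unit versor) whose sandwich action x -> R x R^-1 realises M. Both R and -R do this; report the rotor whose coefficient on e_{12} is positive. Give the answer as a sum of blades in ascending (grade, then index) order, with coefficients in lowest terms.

Method: write R = a + b12*e_{12} + b13*e_{13} + b23*e_{23} with a^2 + b12^2 + b13^2 + b23^2 = 1 (so R^-1 = ~R). Expanding the columns R e_j ~R gives tr M = 4a^2 - 1 and, from the antisymmetric part, M21 - M12 = -4a*b12, M13 - M31 = 4a*b13, M32 - M23 = -4a*b23.
Here tr M = \frac{11}{25}, so a^2 = (1 + tr M)/4 = \frac{9}{25} and a = ±\frac{3}{5}. Taking a = \frac{3}{5}: M21 - M12 = -\frac{48}{25}, M13 - M31 = 0, M32 - M23 = 0, giving b12 = \frac{4}{5}, b13 = 0, b23 = 0, i.e. R = \frac{3}{5} + \frac{4}{5} e_{12}.
Its e_{12} coefficient is already positive.
Answer: \frac{3}{5} + \frac{4}{5} e_{12}. Note: both R and -R realise this M (trace \frac{11}{25}); the covering map identifies them, and the e_{12}-coefficient sign is the tie-breaker.


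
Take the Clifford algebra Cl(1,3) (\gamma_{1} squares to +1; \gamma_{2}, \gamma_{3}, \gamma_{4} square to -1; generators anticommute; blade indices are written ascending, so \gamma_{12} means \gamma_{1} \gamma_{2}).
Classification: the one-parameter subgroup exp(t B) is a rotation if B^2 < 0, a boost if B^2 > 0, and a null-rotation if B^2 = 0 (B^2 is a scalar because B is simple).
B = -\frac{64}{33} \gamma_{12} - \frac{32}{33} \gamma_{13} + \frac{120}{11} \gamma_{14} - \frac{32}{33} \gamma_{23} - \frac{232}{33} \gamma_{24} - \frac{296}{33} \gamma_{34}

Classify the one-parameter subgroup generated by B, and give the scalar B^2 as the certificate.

B^2 term by term: the squares give (-\frac{64}{33})^2*(\gamma_{12})^2 + (-\frac{32}{33})^2*(\gamma_{13})^2 + (\frac{120}{11})^2*(\gamma_{14})^2 + (-\frac{32}{33})^2*(\gamma_{23})^2 + (-\frac{232}{33})^2*(\gamma_{24})^2 + (-\frac{296}{33})^2*(\gamma_{34})^2 = \frac{4096}{1089}*(+1) + \frac{1024}{1089}*(+1) + \frac{14400}{121}*(+1) + \frac{1024}{1089}*(-1) + \frac{53824}{1089}*(-1) + \frac{87616}{1089}*(-1) = -\frac{64}{9} (each basis 2-blade squares to minus the product of its generators' squares); cross terms between blades sharing an index anticommute and cancel; the commuting (index-disjoint) pairs give grade-4 terms 2*c*c'*(blade product), which cancel blade by blade — \gamma_{1234}: \frac{37888}{1089} - \frac{14848}{1089} - \frac{2560}{121} = 0 — confirming B is simple. So B^2 = -\frac{64}{9}.
Answer: rotation, certificate B^2 = -\frac{64}{9}. Why this suffices: the scalar -\frac{64}{9} survives any versor conjugation, so its sign alone determines the class however B is presented.


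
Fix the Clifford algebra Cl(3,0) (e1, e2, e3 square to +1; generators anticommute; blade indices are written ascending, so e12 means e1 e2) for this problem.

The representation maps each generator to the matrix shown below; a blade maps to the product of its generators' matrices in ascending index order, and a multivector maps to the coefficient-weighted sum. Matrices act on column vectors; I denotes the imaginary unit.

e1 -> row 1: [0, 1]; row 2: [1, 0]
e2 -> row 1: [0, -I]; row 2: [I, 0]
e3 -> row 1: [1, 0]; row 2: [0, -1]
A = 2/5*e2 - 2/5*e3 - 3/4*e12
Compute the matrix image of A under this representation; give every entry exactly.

Bivector images (products of the table entries): rho(e12) = rho(e1)rho(e2) = row 1: [I, 0]; row 2: [0, -I].
M = (2/5)*rho(e2) + (-2/5)*rho(e3) + (-3/4)*rho(e12), summed entrywise:
Answer: row 1: [-2/5 - 3*I/4, -2*I/5]; row 2: [2*I/5, 2/5 + 3*I/4]


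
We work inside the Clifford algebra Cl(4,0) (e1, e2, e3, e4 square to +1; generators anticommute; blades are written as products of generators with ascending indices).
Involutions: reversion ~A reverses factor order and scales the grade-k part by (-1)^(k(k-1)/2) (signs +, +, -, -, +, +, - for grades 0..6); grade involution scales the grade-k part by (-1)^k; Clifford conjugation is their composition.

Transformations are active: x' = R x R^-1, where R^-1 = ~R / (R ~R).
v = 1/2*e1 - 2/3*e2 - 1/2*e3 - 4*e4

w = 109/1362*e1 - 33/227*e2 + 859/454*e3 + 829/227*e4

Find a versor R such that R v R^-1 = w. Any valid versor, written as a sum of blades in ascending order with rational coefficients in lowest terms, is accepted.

Key observation: q(v) = q(w) = 305/18 (sandwiches preserve the norm), so R = v + w = 395/681*e1 - 553/681*e2 + 316/227*e3 - 79/227*e4 works whenever it is invertible — the component of v along it is kept and (v - w)/2 reverses, sending v to w.
Answer: 395/681*e1 - 553/681*e2 + 316/227*e3 - 79/227*e4


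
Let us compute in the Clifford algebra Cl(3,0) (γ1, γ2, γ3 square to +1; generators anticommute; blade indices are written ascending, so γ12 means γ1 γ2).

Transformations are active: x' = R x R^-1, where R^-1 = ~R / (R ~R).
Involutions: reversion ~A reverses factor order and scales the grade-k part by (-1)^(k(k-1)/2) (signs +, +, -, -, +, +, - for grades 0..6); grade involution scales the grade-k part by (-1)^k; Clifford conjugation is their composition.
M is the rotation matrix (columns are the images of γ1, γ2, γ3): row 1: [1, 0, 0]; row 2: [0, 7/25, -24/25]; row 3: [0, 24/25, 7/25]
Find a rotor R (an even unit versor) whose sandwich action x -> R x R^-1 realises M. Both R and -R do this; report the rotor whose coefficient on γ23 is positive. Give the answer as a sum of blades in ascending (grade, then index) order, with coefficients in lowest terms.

Method: write R = a + b12*γ12 + b13*γ13 + b23*γ23 with a^2 + b12^2 + b13^2 + b23^2 = 1 (so R^-1 = ~R). Expanding the columns R e_j ~R gives tr M = 4a^2 - 1 and, from the antisymmetric part, M21 - M12 = -4a*b12, M13 - M31 = 4a*b13, M32 - M23 = -4a*b23.
Here tr M = 39/25, so a^2 = (1 + tr M)/4 = 16/25 and a = ±4/5. Taking a = 4/5: M21 - M12 = 0, M13 - M31 = 0, M32 - M23 = 48/25, giving b12 = 0, b13 = 0, b23 = -3/5, i.e. R = 4/5 - 3/5*γ23.
Its γ23 coefficient is negative, so report the other preimage -R.
Answer: -4/5 + 3/5*γ23. Note: both R and -R realise this M (trace 39/25); the covering map identifies them, and the γ23-coefficient sign is the tie-breaker.


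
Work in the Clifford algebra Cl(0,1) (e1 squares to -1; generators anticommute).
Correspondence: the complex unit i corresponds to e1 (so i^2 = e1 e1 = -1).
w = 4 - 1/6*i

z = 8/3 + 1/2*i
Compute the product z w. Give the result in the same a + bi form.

In blades: z = 8/3 + 1/2*e1, w = 4 - 1/6*e1.
Distribute z over w term by term (generator squares from the signature, products reordered to ascending indices): (8/3)*w = 32/3 - 4/9*e1; (1/2*e1)*w = 1/12 + 2*e1.
Sum: 43/4 + 14/9*e1; translating back through the correspondence:
Answer: 43/4 + 14/9*i


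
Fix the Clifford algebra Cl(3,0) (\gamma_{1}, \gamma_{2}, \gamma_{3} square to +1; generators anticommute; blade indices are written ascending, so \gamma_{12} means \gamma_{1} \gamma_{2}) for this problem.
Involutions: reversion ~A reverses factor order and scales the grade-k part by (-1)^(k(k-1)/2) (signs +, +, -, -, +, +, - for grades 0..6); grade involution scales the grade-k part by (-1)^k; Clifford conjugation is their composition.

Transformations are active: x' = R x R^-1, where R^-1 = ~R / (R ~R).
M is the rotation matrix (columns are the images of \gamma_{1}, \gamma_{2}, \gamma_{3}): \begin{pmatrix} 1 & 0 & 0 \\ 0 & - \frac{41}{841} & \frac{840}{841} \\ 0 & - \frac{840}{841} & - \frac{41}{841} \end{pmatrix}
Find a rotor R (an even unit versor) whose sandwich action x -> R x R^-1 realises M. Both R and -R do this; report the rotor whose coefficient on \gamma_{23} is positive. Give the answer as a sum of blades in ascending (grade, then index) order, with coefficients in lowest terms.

Method: write R = a + b12*\gamma_{12} + b13*\gamma_{13} + b23*\gamma_{23} with a^2 + b12^2 + b13^2 + b23^2 = 1 (so R^-1 = ~R). Expanding the columns R e_j ~R gives tr M = 4a^2 - 1 and, from the antisymmetric part, M21 - M12 = -4a*b12, M13 - M31 = 4a*b13, M32 - M23 = -4a*b23.
Here tr M = \frac{759}{841}, so a^2 = (1 + tr M)/4 = \frac{400}{841} and a = ±\frac{20}{29}. Taking a = \frac{20}{29}: M21 - M12 = 0, M13 - M31 = 0, M32 - M23 = -\frac{1680}{841}, giving b12 = 0, b13 = 0, b23 = \frac{21}{29}, i.e. R = \frac{20}{29} + \frac{21}{29} \gamma_{23}.
Its \gamma_{23} coefficient is already positive.
Answer: \frac{20}{29} + \frac{21}{29} \gamma_{23}. Recall the cover is two-to-one: with M of trace \frac{759}{841}, both preimages act alike, and the stated \gamma_{23} sign chooses the sheet.


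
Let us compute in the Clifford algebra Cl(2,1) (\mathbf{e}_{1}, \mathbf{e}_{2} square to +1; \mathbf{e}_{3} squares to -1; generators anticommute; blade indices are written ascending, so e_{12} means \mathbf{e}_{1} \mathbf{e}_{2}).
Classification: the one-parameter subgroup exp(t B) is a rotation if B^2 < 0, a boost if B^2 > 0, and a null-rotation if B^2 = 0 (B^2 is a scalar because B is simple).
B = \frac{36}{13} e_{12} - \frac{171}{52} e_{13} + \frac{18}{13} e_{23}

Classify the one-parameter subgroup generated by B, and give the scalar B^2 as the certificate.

B^2 term by term: the squares give (\frac{36}{13})^2*(e_{12})^2 + (-\frac{171}{52})^2*(e_{13})^2 + (\frac{18}{13})^2*(e_{23})^2 = \frac{1296}{169}*(-1) + \frac{29241}{2704}*(+1) + \frac{324}{169}*(+1) = \frac{81}{16} (each basis 2-blade squares to minus the product of its generators' squares); cross terms between blades sharing an index anticommute and cancel. So B^2 = \frac{81}{16}.
Answer: boost, certificate B^2 = \frac{81}{16}. Why this suffices: the scalar \frac{81}{16} survives any versor conjugation, so its sign alone determines the class however B is presented.


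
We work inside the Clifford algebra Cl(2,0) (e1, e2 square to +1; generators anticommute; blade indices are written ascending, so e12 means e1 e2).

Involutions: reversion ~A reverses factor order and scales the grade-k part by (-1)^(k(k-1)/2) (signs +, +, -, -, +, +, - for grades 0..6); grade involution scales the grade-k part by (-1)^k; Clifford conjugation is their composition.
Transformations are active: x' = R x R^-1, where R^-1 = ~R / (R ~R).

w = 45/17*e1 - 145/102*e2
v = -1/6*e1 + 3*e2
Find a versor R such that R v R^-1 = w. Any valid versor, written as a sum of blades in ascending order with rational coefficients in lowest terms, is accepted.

Take R = v + w = 253/102*e1 + 161/102*e2. Because q(v) = q(w) = 325/36, conjugation by R sends v exactly to w.
Answer: 253/102*e1 + 161/102*e2


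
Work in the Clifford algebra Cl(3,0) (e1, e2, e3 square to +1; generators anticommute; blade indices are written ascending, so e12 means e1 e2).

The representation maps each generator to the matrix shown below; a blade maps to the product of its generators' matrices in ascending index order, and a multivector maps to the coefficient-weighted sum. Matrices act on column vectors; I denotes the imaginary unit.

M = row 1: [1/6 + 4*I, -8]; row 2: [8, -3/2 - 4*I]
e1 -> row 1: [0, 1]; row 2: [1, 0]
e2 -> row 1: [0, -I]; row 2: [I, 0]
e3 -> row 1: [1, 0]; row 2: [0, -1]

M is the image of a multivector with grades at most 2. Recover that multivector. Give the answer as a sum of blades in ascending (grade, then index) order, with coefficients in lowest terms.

Method: 1, rho(e1), rho(e2), rho(e3) form a trace-orthogonal basis of the 2x2 complex matrices (tr(X Y) = 2 if X = Y, else 0), so M = m0*1 + m1*rho(e1) + m2*rho(e2) + m3*rho(e3) with m0 = tr(M)/2 = -2/3, m1 = tr(M rho(e1))/2 = 0, m2 = tr(M rho(e2))/2 = -8*I, m3 = tr(M rho(e3))/2 = 5/6 + 4*I.
Multiplying table entries, the bivector images are rho(e12) = I*rho(e3), rho(e13) = -I*rho(e2), rho(e23) = I*rho(e1); with real blade coefficients the real parts of m0..m3 are the coefficients of 1, e1, e2, e3 and the imaginary parts give the bivectors (e23: Im m1, e13: -Im m2, e12: Im m3).
Answer: -2/3 + 5/6*e3 + 4*e12 + 8*e13


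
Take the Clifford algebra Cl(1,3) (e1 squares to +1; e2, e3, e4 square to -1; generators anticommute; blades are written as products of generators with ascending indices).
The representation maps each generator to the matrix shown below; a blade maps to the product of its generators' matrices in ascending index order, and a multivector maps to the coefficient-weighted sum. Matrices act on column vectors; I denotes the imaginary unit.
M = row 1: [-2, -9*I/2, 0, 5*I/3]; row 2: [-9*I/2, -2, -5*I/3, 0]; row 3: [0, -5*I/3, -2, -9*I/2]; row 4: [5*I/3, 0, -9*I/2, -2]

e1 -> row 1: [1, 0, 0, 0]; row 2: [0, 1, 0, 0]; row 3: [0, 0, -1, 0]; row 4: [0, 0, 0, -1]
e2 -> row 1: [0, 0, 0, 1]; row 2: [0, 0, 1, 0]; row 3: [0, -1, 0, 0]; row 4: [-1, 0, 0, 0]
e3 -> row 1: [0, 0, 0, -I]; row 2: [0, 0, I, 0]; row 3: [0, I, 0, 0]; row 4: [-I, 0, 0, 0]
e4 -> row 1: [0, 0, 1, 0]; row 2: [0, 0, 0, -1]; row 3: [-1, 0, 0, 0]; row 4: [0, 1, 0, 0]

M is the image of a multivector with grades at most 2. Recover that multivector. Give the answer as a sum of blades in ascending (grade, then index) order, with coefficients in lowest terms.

Method: the blade images are trace-orthogonal — tr(rho(e_A) rho(e_B)^-1) = 4 if A = B and 0 otherwise — and rho(e_A)^-1 = (e_A)^2 * rho(e_A) with (e_A)^2 = +1 or -1, so the coefficient of e_A in the preimage is (e_A)^2 * tr(M rho(e_A))/4.
Nonzero projections over blades of grade <= 2: 1: (1)^2 = +1, tr(M 1) = -8, coefficient -2; e3: (e3)^2 = -1, tr(M rho(e3)) = 20/3, coefficient -5/3; e3 e4: (e3 e4)^2 = -1, tr(M rho(e3 e4)) = -18, coefficient 9/2. Every other blade of grade <= 2 projects to 0.
Answer: -2 - 5/3*e3 + 9/2*e3 e4


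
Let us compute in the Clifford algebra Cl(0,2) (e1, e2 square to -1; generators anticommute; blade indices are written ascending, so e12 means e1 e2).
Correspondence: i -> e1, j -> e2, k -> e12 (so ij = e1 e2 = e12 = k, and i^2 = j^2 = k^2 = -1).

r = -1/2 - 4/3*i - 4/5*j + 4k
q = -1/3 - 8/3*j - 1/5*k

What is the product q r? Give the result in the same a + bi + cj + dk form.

In blades: q = -1/3 - 8/3*e2 - 1/5*e12, r = -1/2 - 4/3*e1 - 4/5*e2 + 4*e12.
Distribute q over r term by term (generator squares from the signature, products reordered to ascending indices): (-1/3)*r = 1/6 + 4/9*e1 + 4/15*e2 - 4/3*e12; (-8/3*e2)*r = -32/15 - 32/3*e1 + 4/3*e2 - 32/9*e12; (-1/5*e12)*r = 4/5 - 4/25*e1 + 4/15*e2 + 1/10*e12.
Sum: -7/6 - 2336/225*e1 + 28/15*e2 - 431/90*e12; translating back through the correspondence:
Answer: -7/6 - 2336/225*i + 28/15*j - 431/90*k
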